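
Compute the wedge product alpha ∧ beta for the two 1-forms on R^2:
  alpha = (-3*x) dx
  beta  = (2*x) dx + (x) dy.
alpha ∧ beta = (-3*x^2) dx ∧ dy

Distribute the wedge, using dx_i ∧ dx_j = -dx_j ∧ dx_i and dx_i ∧ dx_i = 0. For each pair (i, j) with i < j, the coefficient of dx_i ∧ dx_j in alpha ∧ beta is (alpha_i * beta_j - alpha_j * beta_i). Collecting: alpha ∧ beta = (-3*x^2) dx ∧ dy.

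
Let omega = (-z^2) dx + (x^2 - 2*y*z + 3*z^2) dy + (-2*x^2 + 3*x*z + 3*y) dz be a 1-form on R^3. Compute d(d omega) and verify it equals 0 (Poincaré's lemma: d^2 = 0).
d(d omega) = 0

Step 1: d omega = sum_{i<j} (∂f_j/∂x_i - ∂f_i/∂x_j) dx_i ∧ dx_j:
  coeff of dx ∧ dy: 2*x
  coeff of dx ∧ dz: -4*x + 5*z
  coeff of dy ∧ dz: 2*y - 6*z + 3
Step 2: Apply d again to each 2-form coefficient. The only possible 3-form in R^3 is dx ∧ dy ∧ dz, with coefficient
  ∂(coeff of dy∧dz)/∂x - ∂(coeff of dx∧dz)/∂y + ∂(coeff of dx∧dy)/∂z
  = ∂/∂x (2*y - 6*z + 3) - ∂/∂y (-4*x + 5*z) + ∂/∂z (2*x).
Each of these terms simplifies to sums of mixed partials that cancel in pairs. The result is 0 (by equality of mixed partials for smooth functions — Schwarz / Clairaut).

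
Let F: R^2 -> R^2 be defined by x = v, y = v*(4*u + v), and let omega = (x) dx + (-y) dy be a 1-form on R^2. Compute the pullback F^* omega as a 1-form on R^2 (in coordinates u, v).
F^* omega = (4*v^2*(-4*u - v)) du + (v*(-16*u^2 - 12*u*v - 2*v^2 + 1)) dv

Using F^*(f dg) = (f ∘ F) d(g ∘ F), substitute each coordinate x_i by F_i(u, v) in f_i, and replace dx_i by d F_i = (∂F_i/∂u) du + (∂F_i/∂v) dv.
  For the x component: f_1(F) = v; d F_1 = (0) du + (1) dv
  For the y component: f_2(F) = v*(-4*u - v); d F_2 = (4*v) du + (4*u + 2*v) dv
Combining and collecting du, dv coefficients:
  coeff of du: 4*v^2*(-4*u - v)
  coeff of dv: v*(-16*u^2 - 12*u*v - 2*v^2 + 1)
F^* omega = (4*v^2*(-4*u - v)) du + (v*(-16*u^2 - 12*u*v - 2*v^2 + 1)) dv.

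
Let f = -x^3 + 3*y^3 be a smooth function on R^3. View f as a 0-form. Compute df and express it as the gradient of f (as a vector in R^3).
df = (-3*x^2) dx + (9*y^2) dy + (0) dz; grad f = (-3*x^2, 9*y^2, 0)

For a 0-form f, d f = (∂f/∂x) dx + (∂f/∂y) dy + (∂f/∂z) dz. The components of the vector representation are exactly the entries of grad f in Cartesian coordinates:
  ∂f/∂x = -3*x^2
  ∂f/∂y = 9*y^2
  ∂f/∂z = 0.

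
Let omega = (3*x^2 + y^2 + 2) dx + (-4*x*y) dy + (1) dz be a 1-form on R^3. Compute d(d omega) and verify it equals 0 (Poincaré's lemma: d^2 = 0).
d(d omega) = 0

Step 1: d omega = sum_{i<j} (∂f_j/∂x_i - ∂f_i/∂x_j) dx_i ∧ dx_j:
  coeff of dx ∧ dy: -6*y
  coeff of dx ∧ dz: 0
  coeff of dy ∧ dz: 0
Step 2: Apply d again to each 2-form coefficient. The only possible 3-form in R^3 is dx ∧ dy ∧ dz, with coefficient
  ∂(coeff of dy∧dz)/∂x - ∂(coeff of dx∧dz)/∂y + ∂(coeff of dx∧dy)/∂z
  = ∂/∂x (0) - ∂/∂y (0) + ∂/∂z (-6*y).
Each of these terms simplifies to sums of mixed partials that cancel in pairs. The result is 0 (by equality of mixed partials for smooth functions — Schwarz / Clairaut).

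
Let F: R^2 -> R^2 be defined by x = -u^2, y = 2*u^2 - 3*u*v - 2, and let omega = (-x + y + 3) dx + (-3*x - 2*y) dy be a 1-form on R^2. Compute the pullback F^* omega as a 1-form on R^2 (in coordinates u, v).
F^* omega = (-10*u^3 + 33*u^2*v - 18*u*v^2 + 14*u - 12*v) du + (3*u*(u^2 - 6*u*v - 4)) dv

Using F^*(f dg) = (f ∘ F) d(g ∘ F), substitute each coordinate x_i by F_i(u, v) in f_i, and replace dx_i by d F_i = (∂F_i/∂u) du + (∂F_i/∂v) dv.
  For the x component: f_1(F) = 3*u^2 - 3*u*v + 1; d F_1 = (-2*u) du + (0) dv
  For the y component: f_2(F) = -u^2 + 6*u*v + 4; d F_2 = (4*u - 3*v) du + (-3*u) dv
Combining and collecting du, dv coefficients:
  coeff of du: -10*u^3 + 33*u^2*v - 18*u*v^2 + 14*u - 12*v
  coeff of dv: 3*u*(u^2 - 6*u*v - 4)
F^* omega = (-10*u^3 + 33*u^2*v - 18*u*v^2 + 14*u - 12*v) du + (3*u*(u^2 - 6*u*v - 4)) dv.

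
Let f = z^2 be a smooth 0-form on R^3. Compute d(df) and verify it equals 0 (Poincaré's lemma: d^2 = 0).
d(df) = 0

Step 1: df = sum_i (∂f/∂x_i) dx_i = (0) dx + (0) dy + (2*z) dz.
Step 2: Apply d again. Using the 1-form formula, the coefficient of dx ∧ dy in d(df) is ∂^2 f/∂x ∂y - ∂^2 f/∂y ∂x = (0) - (0) = 0 (equality of mixed partials for smooth f).
Similarly for dx ∧ dz and dy ∧ dz — all coefficients vanish. So d(df) = 0.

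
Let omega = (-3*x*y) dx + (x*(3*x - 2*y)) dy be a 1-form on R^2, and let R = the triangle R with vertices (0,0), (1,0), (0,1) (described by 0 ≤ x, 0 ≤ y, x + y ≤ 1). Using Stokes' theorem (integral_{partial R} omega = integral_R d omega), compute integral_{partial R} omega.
integral_(partial R) omega = 7/6

Stokes: integral_partial_R omega = integral_R d omega with d omega = (∂Q/∂x - ∂P/∂y) dx ∧ dy.
  ∂Q/∂x = 6*x - 2*y
  ∂P/∂y = -3*x
  integrand = ∂Q/∂x - ∂P/∂y = 9*x - 2*y.
Integrating over R: integral_0^1 integral_0^{1-x} (9*x - 2*y) dy dx = 7/6.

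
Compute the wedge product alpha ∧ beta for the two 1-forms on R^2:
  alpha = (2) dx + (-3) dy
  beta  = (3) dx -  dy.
alpha ∧ beta = (7) dx ∧ dy

Distribute the wedge, using dx_i ∧ dx_j = -dx_j ∧ dx_i and dx_i ∧ dx_i = 0. For each pair (i, j) with i < j, the coefficient of dx_i ∧ dx_j in alpha ∧ beta is (alpha_i * beta_j - alpha_j * beta_i). Collecting: alpha ∧ beta = (7) dx ∧ dy.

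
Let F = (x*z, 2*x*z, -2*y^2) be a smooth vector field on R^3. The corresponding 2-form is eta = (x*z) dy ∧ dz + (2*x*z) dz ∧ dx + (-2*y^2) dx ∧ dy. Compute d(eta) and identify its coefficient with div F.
d(eta) = (z) dx ∧ dy ∧ dz; div F = z

For a 2-form in R^3 of the form above, applying d gives a 3-form with coefficient ∂P/∂x + ∂Q/∂y + ∂R/∂z:
  ∂P/∂x = z
  ∂Q/∂y = 0
  ∂R/∂z = 0
Sum = z, which is exactly div F.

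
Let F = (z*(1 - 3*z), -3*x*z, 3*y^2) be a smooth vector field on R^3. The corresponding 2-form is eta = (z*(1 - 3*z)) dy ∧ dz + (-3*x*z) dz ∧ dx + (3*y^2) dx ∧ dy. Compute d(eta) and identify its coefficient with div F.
d(eta) = (0) dx ∧ dy ∧ dz; div F = 0

For a 2-form in R^3 of the form above, applying d gives a 3-form with coefficient ∂P/∂x + ∂Q/∂y + ∂R/∂z:
  ∂P/∂x = 0
  ∂Q/∂y = 0
  ∂R/∂z = 0
Sum = 0, which is exactly div F.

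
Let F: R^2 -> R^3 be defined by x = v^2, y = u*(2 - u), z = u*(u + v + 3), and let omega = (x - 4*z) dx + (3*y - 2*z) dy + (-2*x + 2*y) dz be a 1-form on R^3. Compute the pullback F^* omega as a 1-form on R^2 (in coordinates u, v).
F^* omega = (6*u^3 + 2*u^2*v - 8*u^2 - 4*u*v^2 + 12*u - 2*v^3 - 6*v^2) du + (-2*u^3 - 8*u^2*v + 4*u^2 - 10*u*v^2 - 24*u*v + 2*v^3) dv

Using F^*(f dg) = (f ∘ F) d(g ∘ F), substitute each coordinate x_i by F_i(u, v) in f_i, and replace dx_i by d F_i = (∂F_i/∂u) du + (∂F_i/∂v) dv.
  For the x component: f_1(F) = -4*u^2 - 4*u*v - 12*u + v^2; d F_1 = (0) du + (2*v) dv
  For the y component: f_2(F) = u*(-5*u - 2*v); d F_2 = (2 - 2*u) du + (0) dv
  For the z component: f_3(F) = -2*u^2 + 4*u - 2*v^2; d F_3 = (2*u + v + 3) du + (u) dv
Combining and collecting du, dv coefficients:
  coeff of du: 6*u^3 + 2*u^2*v - 8*u^2 - 4*u*v^2 + 12*u - 2*v^3 - 6*v^2
  coeff of dv: -2*u^3 - 8*u^2*v + 4*u^2 - 10*u*v^2 - 24*u*v + 2*v^3
F^* omega = (6*u^3 + 2*u^2*v - 8*u^2 - 4*u*v^2 + 12*u - 2*v^3 - 6*v^2) du + (-2*u^3 - 8*u^2*v + 4*u^2 - 10*u*v^2 - 24*u*v + 2*v^3) dv.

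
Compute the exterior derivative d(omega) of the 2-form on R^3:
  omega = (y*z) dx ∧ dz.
d(omega) = (-z) dx ∧ dy ∧ dz

For a 2-form omega = sum_{i<j} g_{ij} dx_i ∧ dx_j, the exterior derivative is
  d(omega) = sum_{i<j} d(g_{ij}) ∧ dx_i ∧ dx_j = sum_{i<j, k} (∂g_{ij}/∂x_k) dx_k ∧ dx_i ∧ dx_j.
Expand each term, using dx_k ∧ dx_i ∧ dx_j = sgn(permutation) dx_{(a)} ∧ dx_{(b)} ∧ dx_{(c)} with (a < b < c) sorted:
  d(y*z) includes (∂/∂y)(y*z) dy = (z) dy, which multiplied by dx ∧ dz gives (-z) dx ∧ dy ∧ dz
Collecting like 3-forms: d(omega) = (-z) dx ∧ dy ∧ dz.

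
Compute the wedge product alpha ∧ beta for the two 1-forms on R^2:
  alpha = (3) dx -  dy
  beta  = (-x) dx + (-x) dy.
alpha ∧ beta = (-4*x) dx ∧ dy

Distribute the wedge, using dx_i ∧ dx_j = -dx_j ∧ dx_i and dx_i ∧ dx_i = 0. For each pair (i, j) with i < j, the coefficient of dx_i ∧ dx_j in alpha ∧ beta is (alpha_i * beta_j - alpha_j * beta_i). Collecting: alpha ∧ beta = (-4*x) dx ∧ dy.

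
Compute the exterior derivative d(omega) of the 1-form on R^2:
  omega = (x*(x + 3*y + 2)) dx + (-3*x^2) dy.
d(omega) = (-9*x) dx ∧ dy

For a 1-form omega = sum_i f_i dx_i, the exterior derivative is
  d(omega) = sum_{i < j} (∂f_j/∂x_i - ∂f_i/∂x_j) dx_i ∧ dx_j.
  coefficient of dx ∧ dy: ∂f_2/∂x - ∂f_1/∂y = ∂(-3*x^2)/∂x - ∂(x*(x + 3*y + 2))/∂y = -9*x
Assembling: d(omega) = (-9*x) dx ∧ dy.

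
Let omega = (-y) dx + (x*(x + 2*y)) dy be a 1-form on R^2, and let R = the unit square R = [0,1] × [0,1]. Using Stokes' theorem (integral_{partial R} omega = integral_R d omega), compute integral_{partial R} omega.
integral_(partial R) omega = 3

Stokes: integral_partial_R omega = integral_R d omega with d omega = (∂Q/∂x - ∂P/∂y) dx ∧ dy.
  ∂Q/∂x = 2*x + 2*y
  ∂P/∂y = -1
  integrand = ∂Q/∂x - ∂P/∂y = 2*x + 2*y + 1.
Integrating over R: integral_0^1 integral_0^1 (2*x + 2*y + 1) dx dy = 3.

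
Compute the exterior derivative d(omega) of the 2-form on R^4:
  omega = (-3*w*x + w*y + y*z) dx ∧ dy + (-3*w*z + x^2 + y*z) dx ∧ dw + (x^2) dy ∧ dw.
d(omega) = (y) dx ∧ dy ∧ dz + (-x + y - z) dx ∧ dy ∧ dw + (3*w - y) dx ∧ dz ∧ dw

For a 2-form omega = sum_{i<j} g_{ij} dx_i ∧ dx_j, the exterior derivative is
  d(omega) = sum_{i<j} d(g_{ij}) ∧ dx_i ∧ dx_j = sum_{i<j, k} (∂g_{ij}/∂x_k) dx_k ∧ dx_i ∧ dx_j.
Expand each term, using dx_k ∧ dx_i ∧ dx_j = sgn(permutation) dx_{(a)} ∧ dx_{(b)} ∧ dx_{(c)} with (a < b < c) sorted:
  d(-3*w*x + w*y + y*z) includes (∂/∂z)(-3*w*x + w*y + y*z) dz = (y) dz, which multiplied by dx ∧ dy gives (y) dx ∧ dy ∧ dz
  d(-3*w*x + w*y + y*z) includes (∂/∂w)(-3*w*x + w*y + y*z) dw = (-3*x + y) dw, which multiplied by dx ∧ dy gives (-3*x + y) dx ∧ dy ∧ dw
  d(-3*w*z + x^2 + y*z) includes (∂/∂y)(-3*w*z + x^2 + y*z) dy = (z) dy, which multiplied by dx ∧ dw gives (-z) dx ∧ dy ∧ dw
  d(-3*w*z + x^2 + y*z) includes (∂/∂z)(-3*w*z + x^2 + y*z) dz = (-3*w + y) dz, which multiplied by dx ∧ dw gives (3*w - y) dx ∧ dz ∧ dw
  d(x^2) includes (∂/∂x)(x^2) dx = (2*x) dx, which multiplied by dy ∧ dw gives (2*x) dx ∧ dy ∧ dw
Collecting like 3-forms: d(omega) = (y) dx ∧ dy ∧ dz + (-x + y - z) dx ∧ dy ∧ dw + (3*w - y) dx ∧ dz ∧ dw.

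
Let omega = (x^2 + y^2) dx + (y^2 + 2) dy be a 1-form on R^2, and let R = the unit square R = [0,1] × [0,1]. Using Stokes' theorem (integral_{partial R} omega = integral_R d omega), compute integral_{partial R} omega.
integral_(partial R) omega = -1

Stokes: integral_partial_R omega = integral_R d omega with d omega = (∂Q/∂x - ∂P/∂y) dx ∧ dy.
  ∂Q/∂x = 0
  ∂P/∂y = 2*y
  integrand = ∂Q/∂x - ∂P/∂y = -2*y.
Integrating over R: integral_0^1 integral_0^1 (-2*y) dx dy = -1.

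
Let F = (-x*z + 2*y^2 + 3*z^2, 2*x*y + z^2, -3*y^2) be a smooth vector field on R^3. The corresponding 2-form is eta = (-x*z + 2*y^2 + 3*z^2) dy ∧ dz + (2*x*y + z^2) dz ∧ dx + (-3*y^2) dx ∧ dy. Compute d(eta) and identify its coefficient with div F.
d(eta) = (2*x - z) dx ∧ dy ∧ dz; div F = 2*x - z

For a 2-form in R^3 of the form above, applying d gives a 3-form with coefficient ∂P/∂x + ∂Q/∂y + ∂R/∂z:
  ∂P/∂x = -z
  ∂Q/∂y = 2*x
  ∂R/∂z = 0
Sum = 2*x - z, which is exactly div F.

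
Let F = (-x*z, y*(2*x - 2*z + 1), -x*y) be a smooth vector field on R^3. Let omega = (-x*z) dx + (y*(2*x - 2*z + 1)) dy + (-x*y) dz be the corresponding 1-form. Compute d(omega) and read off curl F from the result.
d(omega) = (-x + 2*y) dy ∧ dz + (-x + y) dz ∧ dx + (2*y) dx ∧ dy; curl F = (-x + 2*y, -x + y, 2*y)

d omega = sum_{i<j} (∂f_j/∂x_i - ∂f_i/∂x_j) dx_i ∧ dx_j. Under the identification (dy ∧ dz, dz ∧ dx, dx ∧ dy) ↔ (e_x, e_y, e_z), the coefficients are exactly the components of curl F. Compute:
  ∂R/∂y - ∂Q/∂z = (-x) - (-2*y) = -x + 2*y
  ∂P/∂z - ∂R/∂x = (-x) - (-y) = -x + y
  ∂Q/∂x - ∂P/∂y = (2*y) - (0) = 2*y.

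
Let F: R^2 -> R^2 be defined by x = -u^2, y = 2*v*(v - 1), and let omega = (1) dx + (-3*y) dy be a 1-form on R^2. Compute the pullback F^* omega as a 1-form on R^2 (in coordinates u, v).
F^* omega = (-2*u) du + (12*v*(-2*v^2 + 3*v - 1)) dv

Using F^*(f dg) = (f ∘ F) d(g ∘ F), substitute each coordinate x_i by F_i(u, v) in f_i, and replace dx_i by d F_i = (∂F_i/∂u) du + (∂F_i/∂v) dv.
  For the x component: f_1(F) = 1; d F_1 = (-2*u) du + (0) dv
  For the y component: f_2(F) = 6*v*(1 - v); d F_2 = (0) du + (4*v - 2) dv
Combining and collecting du, dv coefficients:
  coeff of du: -2*u
  coeff of dv: 12*v*(-2*v^2 + 3*v - 1)
F^* omega = (-2*u) du + (12*v*(-2*v^2 + 3*v - 1)) dv.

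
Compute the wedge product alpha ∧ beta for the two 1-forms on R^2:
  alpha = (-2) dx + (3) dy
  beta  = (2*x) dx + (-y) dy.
alpha ∧ beta = (-6*x + 2*y) dx ∧ dy

Distribute the wedge, using dx_i ∧ dx_j = -dx_j ∧ dx_i and dx_i ∧ dx_i = 0. For each pair (i, j) with i < j, the coefficient of dx_i ∧ dx_j in alpha ∧ beta is (alpha_i * beta_j - alpha_j * beta_i). Collecting: alpha ∧ beta = (-6*x + 2*y) dx ∧ dy.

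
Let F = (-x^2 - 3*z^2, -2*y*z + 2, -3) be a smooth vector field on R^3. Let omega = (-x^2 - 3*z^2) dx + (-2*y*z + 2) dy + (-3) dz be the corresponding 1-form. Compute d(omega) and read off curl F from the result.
d(omega) = (2*y) dy ∧ dz + (-6*z) dz ∧ dx + (0) dx ∧ dy; curl F = (2*y, -6*z, 0)

d omega = sum_{i<j} (∂f_j/∂x_i - ∂f_i/∂x_j) dx_i ∧ dx_j. Under the identification (dy ∧ dz, dz ∧ dx, dx ∧ dy) ↔ (e_x, e_y, e_z), the coefficients are exactly the components of curl F. Compute:
  ∂R/∂y - ∂Q/∂z = (0) - (-2*y) = 2*y
  ∂P/∂z - ∂R/∂x = (-6*z) - (0) = -6*z
  ∂Q/∂x - ∂P/∂y = (0) - (0) = 0.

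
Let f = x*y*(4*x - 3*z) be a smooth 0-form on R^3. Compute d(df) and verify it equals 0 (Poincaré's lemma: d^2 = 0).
d(df) = 0

Step 1: df = sum_i (∂f/∂x_i) dx_i = (y*(8*x - 3*z)) dx + (x*(4*x - 3*z)) dy + (-3*x*y) dz.
Step 2: Apply d again. Using the 1-form formula, the coefficient of dx ∧ dy in d(df) is ∂^2 f/∂x ∂y - ∂^2 f/∂y ∂x = (8*x - 3*z) - (8*x - 3*z) = 0 (equality of mixed partials for smooth f).
Similarly for dx ∧ dz and dy ∧ dz — all coefficients vanish. So d(df) = 0.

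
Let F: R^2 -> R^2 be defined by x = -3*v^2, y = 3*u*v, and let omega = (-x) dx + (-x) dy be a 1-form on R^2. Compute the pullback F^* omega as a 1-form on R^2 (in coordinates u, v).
F^* omega = (9*v^3) du + (9*v^2*(u - 2*v)) dv

Using F^*(f dg) = (f ∘ F) d(g ∘ F), substitute each coordinate x_i by F_i(u, v) in f_i, and replace dx_i by d F_i = (∂F_i/∂u) du + (∂F_i/∂v) dv.
  For the x component: f_1(F) = 3*v^2; d F_1 = (0) du + (-6*v) dv
  For the y component: f_2(F) = 3*v^2; d F_2 = (3*v) du + (3*u) dv
Combining and collecting du, dv coefficients:
  coeff of du: 9*v^3
  coeff of dv: 9*v^2*(u - 2*v)
F^* omega = (9*v^3) du + (9*v^2*(u - 2*v)) dv.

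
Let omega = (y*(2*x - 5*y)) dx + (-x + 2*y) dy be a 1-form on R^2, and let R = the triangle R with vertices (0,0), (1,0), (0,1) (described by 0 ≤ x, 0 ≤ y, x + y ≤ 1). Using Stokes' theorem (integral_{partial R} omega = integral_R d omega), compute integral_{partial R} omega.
integral_(partial R) omega = 5/6

Stokes: integral_partial_R omega = integral_R d omega with d omega = (∂Q/∂x - ∂P/∂y) dx ∧ dy.
  ∂Q/∂x = -1
  ∂P/∂y = 2*x - 10*y
  integrand = ∂Q/∂x - ∂P/∂y = -2*x + 10*y - 1.
Integrating over R: integral_0^1 integral_0^{1-x} (-2*x + 10*y - 1) dy dx = 5/6.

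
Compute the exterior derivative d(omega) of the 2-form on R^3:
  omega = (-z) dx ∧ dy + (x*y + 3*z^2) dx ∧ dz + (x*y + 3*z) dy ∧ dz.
d(omega) = (-x + y - 1) dx ∧ dy ∧ dz

For a 2-form omega = sum_{i<j} g_{ij} dx_i ∧ dx_j, the exterior derivative is
  d(omega) = sum_{i<j} d(g_{ij}) ∧ dx_i ∧ dx_j = sum_{i<j, k} (∂g_{ij}/∂x_k) dx_k ∧ dx_i ∧ dx_j.
Expand each term, using dx_k ∧ dx_i ∧ dx_j = sgn(permutation) dx_{(a)} ∧ dx_{(b)} ∧ dx_{(c)} with (a < b < c) sorted:
  d(-z) includes (∂/∂z)(-z) dz = (-1) dz, which multiplied by dx ∧ dy gives (-1) dx ∧ dy ∧ dz
  d(x*y + 3*z^2) includes (∂/∂y)(x*y + 3*z^2) dy = (x) dy, which multiplied by dx ∧ dz gives (-x) dx ∧ dy ∧ dz
  d(x*y + 3*z) includes (∂/∂x)(x*y + 3*z) dx = (y) dx, which multiplied by dy ∧ dz gives (y) dx ∧ dy ∧ dz
Collecting like 3-forms: d(omega) = (-x + y - 1) dx ∧ dy ∧ dz.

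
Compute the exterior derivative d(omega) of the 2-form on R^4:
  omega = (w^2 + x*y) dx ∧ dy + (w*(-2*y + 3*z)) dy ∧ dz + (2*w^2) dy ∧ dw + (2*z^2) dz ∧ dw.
d(omega) = (2*w) dx ∧ dy ∧ dw + (-2*y + 3*z) dy ∧ dz ∧ dw

For a 2-form omega = sum_{i<j} g_{ij} dx_i ∧ dx_j, the exterior derivative is
  d(omega) = sum_{i<j} d(g_{ij}) ∧ dx_i ∧ dx_j = sum_{i<j, k} (∂g_{ij}/∂x_k) dx_k ∧ dx_i ∧ dx_j.
Expand each term, using dx_k ∧ dx_i ∧ dx_j = sgn(permutation) dx_{(a)} ∧ dx_{(b)} ∧ dx_{(c)} with (a < b < c) sorted:
  d(w^2 + x*y) includes (∂/∂w)(w^2 + x*y) dw = (2*w) dw, which multiplied by dx ∧ dy gives (2*w) dx ∧ dy ∧ dw
  d(w*(-2*y + 3*z)) includes (∂/∂w)(w*(-2*y + 3*z)) dw = (-2*y + 3*z) dw, which multiplied by dy ∧ dz gives (-2*y + 3*z) dy ∧ dz ∧ dw
Collecting like 3-forms: d(omega) = (2*w) dx ∧ dy ∧ dw + (-2*y + 3*z) dy ∧ dz ∧ dw.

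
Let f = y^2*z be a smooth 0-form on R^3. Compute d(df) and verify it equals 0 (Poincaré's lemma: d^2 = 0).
d(df) = 0

Step 1: df = sum_i (∂f/∂x_i) dx_i = (0) dx + (2*y*z) dy + (y^2) dz.
Step 2: Apply d again. Using the 1-form formula, the coefficient of dx ∧ dy in d(df) is ∂^2 f/∂x ∂y - ∂^2 f/∂y ∂x = (0) - (0) = 0 (equality of mixed partials for smooth f).
Similarly for dx ∧ dz and dy ∧ dz — all coefficients vanish. So d(df) = 0.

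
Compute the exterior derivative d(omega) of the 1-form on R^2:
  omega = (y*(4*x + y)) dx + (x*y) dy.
d(omega) = (-4*x - y) dx ∧ dy

For a 1-form omega = sum_i f_i dx_i, the exterior derivative is
  d(omega) = sum_{i < j} (∂f_j/∂x_i - ∂f_i/∂x_j) dx_i ∧ dx_j.
  coefficient of dx ∧ dy: ∂f_2/∂x - ∂f_1/∂y = ∂(x*y)/∂x - ∂(y*(4*x + y))/∂y = -4*x - y
Assembling: d(omega) = (-4*x - y) dx ∧ dy.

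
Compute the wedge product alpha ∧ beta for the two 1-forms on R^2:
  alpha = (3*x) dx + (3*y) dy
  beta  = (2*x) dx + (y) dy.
alpha ∧ beta = (-3*x*y) dx ∧ dy

Distribute the wedge, using dx_i ∧ dx_j = -dx_j ∧ dx_i and dx_i ∧ dx_i = 0. For each pair (i, j) with i < j, the coefficient of dx_i ∧ dx_j in alpha ∧ beta is (alpha_i * beta_j - alpha_j * beta_i). Collecting: alpha ∧ beta = (-3*x*y) dx ∧ dy.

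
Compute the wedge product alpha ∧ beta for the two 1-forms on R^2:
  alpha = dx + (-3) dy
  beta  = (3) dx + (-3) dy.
alpha ∧ beta = (6) dx ∧ dy

Distribute the wedge, using dx_i ∧ dx_j = -dx_j ∧ dx_i and dx_i ∧ dx_i = 0. For each pair (i, j) with i < j, the coefficient of dx_i ∧ dx_j in alpha ∧ beta is (alpha_i * beta_j - alpha_j * beta_i). Collecting: alpha ∧ beta = (6) dx ∧ dy.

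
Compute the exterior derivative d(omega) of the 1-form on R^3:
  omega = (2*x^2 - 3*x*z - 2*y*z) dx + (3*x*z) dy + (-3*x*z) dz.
d(omega) = (5*z) dx ∧ dy + (3*x + 2*y - 3*z) dx ∧ dz + (-3*x) dy ∧ dz

For a 1-form omega = sum_i f_i dx_i, the exterior derivative is
  d(omega) = sum_{i < j} (∂f_j/∂x_i - ∂f_i/∂x_j) dx_i ∧ dx_j.
  coefficient of dx ∧ dy: ∂f_2/∂x - ∂f_1/∂y = ∂(3*x*z)/∂x - ∂(2*x^2 - 3*x*z - 2*y*z)/∂y = 5*z
  coefficient of dx ∧ dz: ∂f_3/∂x - ∂f_1/∂z = ∂(-3*x*z)/∂x - ∂(2*x^2 - 3*x*z - 2*y*z)/∂z = 3*x + 2*y - 3*z
  coefficient of dy ∧ dz: ∂f_3/∂y - ∂f_2/∂z = ∂(-3*x*z)/∂y - ∂(3*x*z)/∂z = -3*x
Assembling: d(omega) = (5*z) dx ∧ dy + (3*x + 2*y - 3*z) dx ∧ dz + (-3*x) dy ∧ dz.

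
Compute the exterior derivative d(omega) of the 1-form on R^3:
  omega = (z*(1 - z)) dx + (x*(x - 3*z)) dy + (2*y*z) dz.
d(omega) = (2*x - 3*z) dx ∧ dy + (2*z - 1) dx ∧ dz + (3*x + 2*z) dy ∧ dz

For a 1-form omega = sum_i f_i dx_i, the exterior derivative is
  d(omega) = sum_{i < j} (∂f_j/∂x_i - ∂f_i/∂x_j) dx_i ∧ dx_j.
  coefficient of dx ∧ dy: ∂f_2/∂x - ∂f_1/∂y = ∂(x*(x - 3*z))/∂x - ∂(z*(1 - z))/∂y = 2*x - 3*z
  coefficient of dx ∧ dz: ∂f_3/∂x - ∂f_1/∂z = ∂(2*y*z)/∂x - ∂(z*(1 - z))/∂z = 2*z - 1
  coefficient of dy ∧ dz: ∂f_3/∂y - ∂f_2/∂z = ∂(2*y*z)/∂y - ∂(x*(x - 3*z))/∂z = 3*x + 2*z
Assembling: d(omega) = (2*x - 3*z) dx ∧ dy + (2*z - 1) dx ∧ dz + (3*x + 2*z) dy ∧ dz.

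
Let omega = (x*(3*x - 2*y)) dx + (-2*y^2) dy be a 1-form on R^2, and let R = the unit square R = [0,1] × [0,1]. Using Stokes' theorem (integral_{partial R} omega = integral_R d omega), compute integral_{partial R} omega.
integral_(partial R) omega = 1

Stokes: integral_partial_R omega = integral_R d omega with d omega = (∂Q/∂x - ∂P/∂y) dx ∧ dy.
  ∂Q/∂x = 0
  ∂P/∂y = -2*x
  integrand = ∂Q/∂x - ∂P/∂y = 2*x.
Integrating over R: integral_0^1 integral_0^1 (2*x) dx dy = 1.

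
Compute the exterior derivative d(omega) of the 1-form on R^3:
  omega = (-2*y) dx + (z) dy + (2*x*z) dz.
d(omega) = (2) dx ∧ dy + (2*z) dx ∧ dz + (-1) dy ∧ dz

For a 1-form omega = sum_i f_i dx_i, the exterior derivative is
  d(omega) = sum_{i < j} (∂f_j/∂x_i - ∂f_i/∂x_j) dx_i ∧ dx_j.
  coefficient of dx ∧ dy: ∂f_2/∂x - ∂f_1/∂y = ∂(z)/∂x - ∂(-2*y)/∂y = 2
  coefficient of dx ∧ dz: ∂f_3/∂x - ∂f_1/∂z = ∂(2*x*z)/∂x - ∂(-2*y)/∂z = 2*z
  coefficient of dy ∧ dz: ∂f_3/∂y - ∂f_2/∂z = ∂(2*x*z)/∂y - ∂(z)/∂z = -1
Assembling: d(omega) = (2) dx ∧ dy + (2*z) dx ∧ dz + (-1) dy ∧ dz.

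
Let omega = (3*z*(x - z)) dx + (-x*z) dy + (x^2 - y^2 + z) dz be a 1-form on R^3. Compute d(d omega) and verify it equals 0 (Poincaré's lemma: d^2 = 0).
d(d omega) = 0

Step 1: d omega = sum_{i<j} (∂f_j/∂x_i - ∂f_i/∂x_j) dx_i ∧ dx_j:
  coeff of dx ∧ dy: -z
  coeff of dx ∧ dz: -x + 6*z
  coeff of dy ∧ dz: x - 2*y
Step 2: Apply d again to each 2-form coefficient. The only possible 3-form in R^3 is dx ∧ dy ∧ dz, with coefficient
  ∂(coeff of dy∧dz)/∂x - ∂(coeff of dx∧dz)/∂y + ∂(coeff of dx∧dy)/∂z
  = ∂/∂x (x - 2*y) - ∂/∂y (-x + 6*z) + ∂/∂z (-z).
Each of these terms simplifies to sums of mixed partials that cancel in pairs. The result is 0 (by equality of mixed partials for smooth functions — Schwarz / Clairaut).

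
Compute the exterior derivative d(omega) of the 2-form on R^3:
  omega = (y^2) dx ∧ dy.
d(omega) = 0

For a 2-form omega = sum_{i<j} g_{ij} dx_i ∧ dx_j, the exterior derivative is
  d(omega) = sum_{i<j} d(g_{ij}) ∧ dx_i ∧ dx_j = sum_{i<j, k} (∂g_{ij}/∂x_k) dx_k ∧ dx_i ∧ dx_j.
Expand each term, using dx_k ∧ dx_i ∧ dx_j = sgn(permutation) dx_{(a)} ∧ dx_{(b)} ∧ dx_{(c)} with (a < b < c) sorted:

Collecting like 3-forms: d(omega) = 0.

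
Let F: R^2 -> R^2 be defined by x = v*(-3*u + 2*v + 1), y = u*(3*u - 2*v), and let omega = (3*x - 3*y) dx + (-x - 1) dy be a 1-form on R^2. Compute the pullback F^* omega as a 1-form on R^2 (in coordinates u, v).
F^* omega = (45*u^2*v - 9*u*v^2 - 6*u*v - 6*u - 14*v^3 - 7*v^2 + 2*v) du + (27*u^3 - 33*u^2*v - 9*u^2 - 26*u*v^2 - 10*u*v + 2*u + 24*v^3 + 18*v^2 + 3*v) dv

Using F^*(f dg) = (f ∘ F) d(g ∘ F), substitute each coordinate x_i by F_i(u, v) in f_i, and replace dx_i by d F_i = (∂F_i/∂u) du + (∂F_i/∂v) dv.
  For the x component: f_1(F) = -9*u^2 - 3*u*v + 6*v^2 + 3*v; d F_1 = (-3*v) du + (-3*u + 4*v + 1) dv
  For the y component: f_2(F) = 3*u*v - 2*v^2 - v - 1; d F_2 = (6*u - 2*v) du + (-2*u) dv
Combining and collecting du, dv coefficients:
  coeff of du: 45*u^2*v - 9*u*v^2 - 6*u*v - 6*u - 14*v^3 - 7*v^2 + 2*v
  coeff of dv: 27*u^3 - 33*u^2*v - 9*u^2 - 26*u*v^2 - 10*u*v + 2*u + 24*v^3 + 18*v^2 + 3*v
F^* omega = (45*u^2*v - 9*u*v^2 - 6*u*v - 6*u - 14*v^3 - 7*v^2 + 2*v) du + (27*u^3 - 33*u^2*v - 9*u^2 - 26*u*v^2 - 10*u*v + 2*u + 24*v^3 + 18*v^2 + 3*v) dv.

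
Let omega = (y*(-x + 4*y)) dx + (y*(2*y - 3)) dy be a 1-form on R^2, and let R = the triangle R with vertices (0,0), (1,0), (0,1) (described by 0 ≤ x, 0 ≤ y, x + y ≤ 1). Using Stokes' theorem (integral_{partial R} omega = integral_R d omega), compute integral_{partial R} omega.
integral_(partial R) omega = -7/6

Stokes: integral_partial_R omega = integral_R d omega with d omega = (∂Q/∂x - ∂P/∂y) dx ∧ dy.
  ∂Q/∂x = 0
  ∂P/∂y = -x + 8*y
  integrand = ∂Q/∂x - ∂P/∂y = x - 8*y.
Integrating over R: integral_0^1 integral_0^{1-x} (x - 8*y) dy dx = -7/6.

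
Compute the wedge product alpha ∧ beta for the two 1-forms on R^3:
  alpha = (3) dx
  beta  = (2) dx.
alpha ∧ beta = 0

Distribute the wedge, using dx_i ∧ dx_j = -dx_j ∧ dx_i and dx_i ∧ dx_i = 0. For each pair (i, j) with i < j, the coefficient of dx_i ∧ dx_j in alpha ∧ beta is (alpha_i * beta_j - alpha_j * beta_i). Collecting: alpha ∧ beta = 0.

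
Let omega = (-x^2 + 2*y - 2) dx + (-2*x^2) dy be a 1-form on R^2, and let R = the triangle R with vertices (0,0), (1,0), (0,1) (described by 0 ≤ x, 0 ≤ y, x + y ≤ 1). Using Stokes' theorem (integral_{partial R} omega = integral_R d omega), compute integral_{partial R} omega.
integral_(partial R) omega = -5/3

Stokes: integral_partial_R omega = integral_R d omega with d omega = (∂Q/∂x - ∂P/∂y) dx ∧ dy.
  ∂Q/∂x = -4*x
  ∂P/∂y = 2
  integrand = ∂Q/∂x - ∂P/∂y = -4*x - 2.
Integrating over R: integral_0^1 integral_0^{1-x} (-4*x - 2) dy dx = -5/3.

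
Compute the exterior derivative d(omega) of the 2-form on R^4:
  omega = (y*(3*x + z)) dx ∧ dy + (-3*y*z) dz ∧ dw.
d(omega) = (y) dx ∧ dy ∧ dz + (-3*z) dy ∧ dz ∧ dw

For a 2-form omega = sum_{i<j} g_{ij} dx_i ∧ dx_j, the exterior derivative is
  d(omega) = sum_{i<j} d(g_{ij}) ∧ dx_i ∧ dx_j = sum_{i<j, k} (∂g_{ij}/∂x_k) dx_k ∧ dx_i ∧ dx_j.
Expand each term, using dx_k ∧ dx_i ∧ dx_j = sgn(permutation) dx_{(a)} ∧ dx_{(b)} ∧ dx_{(c)} with (a < b < c) sorted:
  d(y*(3*x + z)) includes (∂/∂z)(y*(3*x + z)) dz = (y) dz, which multiplied by dx ∧ dy gives (y) dx ∧ dy ∧ dz
  d(-3*y*z) includes (∂/∂y)(-3*y*z) dy = (-3*z) dy, which multiplied by dz ∧ dw gives (-3*z) dy ∧ dz ∧ dw
Collecting like 3-forms: d(omega) = (y) dx ∧ dy ∧ dz + (-3*z) dy ∧ dz ∧ dw.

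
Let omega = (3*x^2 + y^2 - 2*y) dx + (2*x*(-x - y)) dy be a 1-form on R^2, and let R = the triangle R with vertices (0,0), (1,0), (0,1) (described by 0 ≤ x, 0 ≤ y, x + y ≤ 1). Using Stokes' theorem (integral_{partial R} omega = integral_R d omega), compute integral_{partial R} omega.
integral_(partial R) omega = -1/3

Stokes: integral_partial_R omega = integral_R d omega with d omega = (∂Q/∂x - ∂P/∂y) dx ∧ dy.
  ∂Q/∂x = -4*x - 2*y
  ∂P/∂y = 2*y - 2
  integrand = ∂Q/∂x - ∂P/∂y = -4*x - 4*y + 2.
Integrating over R: integral_0^1 integral_0^{1-x} (-4*x - 4*y + 2) dy dx = -1/3.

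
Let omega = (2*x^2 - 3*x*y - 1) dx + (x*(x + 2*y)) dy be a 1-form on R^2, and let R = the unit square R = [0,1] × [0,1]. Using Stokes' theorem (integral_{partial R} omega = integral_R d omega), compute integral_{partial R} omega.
integral_(partial R) omega = 7/2

Stokes: integral_partial_R omega = integral_R d omega with d omega = (∂Q/∂x - ∂P/∂y) dx ∧ dy.
  ∂Q/∂x = 2*x + 2*y
  ∂P/∂y = -3*x
  integrand = ∂Q/∂x - ∂P/∂y = 5*x + 2*y.
Integrating over R: integral_0^1 integral_0^1 (5*x + 2*y) dx dy = 7/2.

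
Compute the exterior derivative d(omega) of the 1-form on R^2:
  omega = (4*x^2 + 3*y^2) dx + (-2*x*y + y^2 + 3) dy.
d(omega) = (-8*y) dx ∧ dy

For a 1-form omega = sum_i f_i dx_i, the exterior derivative is
  d(omega) = sum_{i < j} (∂f_j/∂x_i - ∂f_i/∂x_j) dx_i ∧ dx_j.
  coefficient of dx ∧ dy: ∂f_2/∂x - ∂f_1/∂y = ∂(-2*x*y + y^2 + 3)/∂x - ∂(4*x^2 + 3*y^2)/∂y = -8*y
Assembling: d(omega) = (-8*y) dx ∧ dy.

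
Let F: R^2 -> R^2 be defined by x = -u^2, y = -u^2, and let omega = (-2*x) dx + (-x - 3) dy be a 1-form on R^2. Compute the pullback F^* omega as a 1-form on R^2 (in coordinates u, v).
F^* omega = (6*u*(1 - u^2)) du

Using F^*(f dg) = (f ∘ F) d(g ∘ F), substitute each coordinate x_i by F_i(u, v) in f_i, and replace dx_i by d F_i = (∂F_i/∂u) du + (∂F_i/∂v) dv.
  For the x component: f_1(F) = 2*u^2; d F_1 = (-2*u) du + (0) dv
  For the y component: f_2(F) = u^2 - 3; d F_2 = (-2*u) du + (0) dv
Combining and collecting du, dv coefficients:
  coeff of du: 6*u*(1 - u^2)
  coeff of dv: 0
F^* omega = (6*u*(1 - u^2)) du.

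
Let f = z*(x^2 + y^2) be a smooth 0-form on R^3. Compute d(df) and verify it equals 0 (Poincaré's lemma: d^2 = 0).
d(df) = 0

Step 1: df = sum_i (∂f/∂x_i) dx_i = (2*x*z) dx + (2*y*z) dy + (x^2 + y^2) dz.
Step 2: Apply d again. Using the 1-form formula, the coefficient of dx ∧ dy in d(df) is ∂^2 f/∂x ∂y - ∂^2 f/∂y ∂x = (0) - (0) = 0 (equality of mixed partials for smooth f).
Similarly for dx ∧ dz and dy ∧ dz — all coefficients vanish. So d(df) = 0.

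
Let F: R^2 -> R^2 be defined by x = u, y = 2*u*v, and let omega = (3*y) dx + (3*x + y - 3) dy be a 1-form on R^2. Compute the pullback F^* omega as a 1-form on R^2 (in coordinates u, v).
F^* omega = (2*v*(2*u*v + 6*u - 3)) du + (2*u*(2*u*v + 3*u - 3)) dv

Using F^*(f dg) = (f ∘ F) d(g ∘ F), substitute each coordinate x_i by F_i(u, v) in f_i, and replace dx_i by d F_i = (∂F_i/∂u) du + (∂F_i/∂v) dv.
  For the x component: f_1(F) = 6*u*v; d F_1 = (1) du + (0) dv
  For the y component: f_2(F) = 2*u*v + 3*u - 3; d F_2 = (2*v) du + (2*u) dv
Combining and collecting du, dv coefficients:
  coeff of du: 2*v*(2*u*v + 6*u - 3)
  coeff of dv: 2*u*(2*u*v + 3*u - 3)
F^* omega = (2*v*(2*u*v + 6*u - 3)) du + (2*u*(2*u*v + 3*u - 3)) dv.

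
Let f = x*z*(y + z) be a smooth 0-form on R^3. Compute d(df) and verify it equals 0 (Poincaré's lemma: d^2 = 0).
d(df) = 0

Step 1: df = sum_i (∂f/∂x_i) dx_i = (z*(y + z)) dx + (x*z) dy + (x*(y + 2*z)) dz.
Step 2: Apply d again. Using the 1-form formula, the coefficient of dx ∧ dy in d(df) is ∂^2 f/∂x ∂y - ∂^2 f/∂y ∂x = (z) - (z) = 0 (equality of mixed partials for smooth f).
Similarly for dx ∧ dz and dy ∧ dz — all coefficients vanish. So d(df) = 0.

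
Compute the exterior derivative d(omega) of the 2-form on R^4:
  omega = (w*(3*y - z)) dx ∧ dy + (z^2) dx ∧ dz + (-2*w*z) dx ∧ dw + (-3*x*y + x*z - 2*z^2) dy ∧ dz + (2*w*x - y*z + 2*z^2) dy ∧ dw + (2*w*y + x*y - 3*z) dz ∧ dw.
d(omega) = (-w - 3*y + z) dx ∧ dy ∧ dz + (2*w + 3*y - z) dx ∧ dy ∧ dw + (2*w + y) dx ∧ dz ∧ dw + (2*w + x + y - 4*z) dy ∧ dz ∧ dw

For a 2-form omega = sum_{i<j} g_{ij} dx_i ∧ dx_j, the exterior derivative is
  d(omega) = sum_{i<j} d(g_{ij}) ∧ dx_i ∧ dx_j = sum_{i<j, k} (∂g_{ij}/∂x_k) dx_k ∧ dx_i ∧ dx_j.
Expand each term, using dx_k ∧ dx_i ∧ dx_j = sgn(permutation) dx_{(a)} ∧ dx_{(b)} ∧ dx_{(c)} with (a < b < c) sorted:
  d(w*(3*y - z)) includes (∂/∂z)(w*(3*y - z)) dz = (-w) dz, which multiplied by dx ∧ dy gives (-w) dx ∧ dy ∧ dz
  d(w*(3*y - z)) includes (∂/∂w)(w*(3*y - z)) dw = (3*y - z) dw, which multiplied by dx ∧ dy gives (3*y - z) dx ∧ dy ∧ dw
  d(-2*w*z) includes (∂/∂z)(-2*w*z) dz = (-2*w) dz, which multiplied by dx ∧ dw gives (2*w) dx ∧ dz ∧ dw
  d(-3*x*y + x*z - 2*z^2) includes (∂/∂x)(-3*x*y + x*z - 2*z^2) dx = (-3*y + z) dx, which multiplied by dy ∧ dz gives (-3*y + z) dx ∧ dy ∧ dz
  d(2*w*x - y*z + 2*z^2) includes (∂/∂x)(2*w*x - y*z + 2*z^2) dx = (2*w) dx, which multiplied by dy ∧ dw gives (2*w) dx ∧ dy ∧ dw
  d(2*w*x - y*z + 2*z^2) includes (∂/∂z)(2*w*x - y*z + 2*z^2) dz = (-y + 4*z) dz, which multiplied by dy ∧ dw gives (y - 4*z) dy ∧ dz ∧ dw
  d(2*w*y + x*y - 3*z) includes (∂/∂x)(2*w*y + x*y - 3*z) dx = (y) dx, which multiplied by dz ∧ dw gives (y) dx ∧ dz ∧ dw
  d(2*w*y + x*y - 3*z) includes (∂/∂y)(2*w*y + x*y - 3*z) dy = (2*w + x) dy, which multiplied by dz ∧ dw gives (2*w + x) dy ∧ dz ∧ dw
Collecting like 3-forms: d(omega) = (-w - 3*y + z) dx ∧ dy ∧ dz + (2*w + 3*y - z) dx ∧ dy ∧ dw + (2*w + y) dx ∧ dz ∧ dw + (2*w + x + y - 4*z) dy ∧ dz ∧ dw.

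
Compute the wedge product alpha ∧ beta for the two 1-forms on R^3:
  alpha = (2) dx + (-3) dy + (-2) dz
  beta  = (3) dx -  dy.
alpha ∧ beta = (7) dx ∧ dy + (6) dx ∧ dz + (-2) dy ∧ dz

Distribute the wedge, using dx_i ∧ dx_j = -dx_j ∧ dx_i and dx_i ∧ dx_i = 0. For each pair (i, j) with i < j, the coefficient of dx_i ∧ dx_j in alpha ∧ beta is (alpha_i * beta_j - alpha_j * beta_i). Collecting: alpha ∧ beta = (7) dx ∧ dy + (6) dx ∧ dz + (-2) dy ∧ dz.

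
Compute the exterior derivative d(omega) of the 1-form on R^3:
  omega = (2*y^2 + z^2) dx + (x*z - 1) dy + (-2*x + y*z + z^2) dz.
d(omega) = (-4*y + z) dx ∧ dy + (-2*z - 2) dx ∧ dz + (-x + z) dy ∧ dz

For a 1-form omega = sum_i f_i dx_i, the exterior derivative is
  d(omega) = sum_{i < j} (∂f_j/∂x_i - ∂f_i/∂x_j) dx_i ∧ dx_j.
  coefficient of dx ∧ dy: ∂f_2/∂x - ∂f_1/∂y = ∂(x*z - 1)/∂x - ∂(2*y^2 + z^2)/∂y = -4*y + z
  coefficient of dx ∧ dz: ∂f_3/∂x - ∂f_1/∂z = ∂(-2*x + y*z + z^2)/∂x - ∂(2*y^2 + z^2)/∂z = -2*z - 2
  coefficient of dy ∧ dz: ∂f_3/∂y - ∂f_2/∂z = ∂(-2*x + y*z + z^2)/∂y - ∂(x*z - 1)/∂z = -x + z
Assembling: d(omega) = (-4*y + z) dx ∧ dy + (-2*z - 2) dx ∧ dz + (-x + z) dy ∧ dz.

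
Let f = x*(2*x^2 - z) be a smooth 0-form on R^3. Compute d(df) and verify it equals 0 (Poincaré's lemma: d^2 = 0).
d(df) = 0

Step 1: df = sum_i (∂f/∂x_i) dx_i = (6*x^2 - z) dx + (0) dy + (-x) dz.
Step 2: Apply d again. Using the 1-form formula, the coefficient of dx ∧ dy in d(df) is ∂^2 f/∂x ∂y - ∂^2 f/∂y ∂x = (0) - (0) = 0 (equality of mixed partials for smooth f).
Similarly for dx ∧ dz and dy ∧ dz — all coefficients vanish. So d(df) = 0.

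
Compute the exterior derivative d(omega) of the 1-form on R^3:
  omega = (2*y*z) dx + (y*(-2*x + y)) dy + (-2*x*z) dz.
d(omega) = (-2*y - 2*z) dx ∧ dy + (-2*y - 2*z) dx ∧ dz

For a 1-form omega = sum_i f_i dx_i, the exterior derivative is
  d(omega) = sum_{i < j} (∂f_j/∂x_i - ∂f_i/∂x_j) dx_i ∧ dx_j.
  coefficient of dx ∧ dy: ∂f_2/∂x - ∂f_1/∂y = ∂(y*(-2*x + y))/∂x - ∂(2*y*z)/∂y = -2*y - 2*z
  coefficient of dx ∧ dz: ∂f_3/∂x - ∂f_1/∂z = ∂(-2*x*z)/∂x - ∂(2*y*z)/∂z = -2*y - 2*z
Assembling: d(omega) = (-2*y - 2*z) dx ∧ dy + (-2*y - 2*z) dx ∧ dz.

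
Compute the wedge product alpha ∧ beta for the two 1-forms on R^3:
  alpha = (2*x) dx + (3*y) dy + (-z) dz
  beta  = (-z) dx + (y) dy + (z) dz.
alpha ∧ beta = (y*(2*x + 3*z)) dx ∧ dy + (z*(2*x - z)) dx ∧ dz + (4*y*z) dy ∧ dz

Distribute the wedge, using dx_i ∧ dx_j = -dx_j ∧ dx_i and dx_i ∧ dx_i = 0. For each pair (i, j) with i < j, the coefficient of dx_i ∧ dx_j in alpha ∧ beta is (alpha_i * beta_j - alpha_j * beta_i). Collecting: alpha ∧ beta = (y*(2*x + 3*z)) dx ∧ dy + (z*(2*x - z)) dx ∧ dz + (4*y*z) dy ∧ dz.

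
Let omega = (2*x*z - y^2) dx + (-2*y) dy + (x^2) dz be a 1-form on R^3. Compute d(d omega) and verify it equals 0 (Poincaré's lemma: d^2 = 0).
d(d omega) = 0

Step 1: d omega = sum_{i<j} (∂f_j/∂x_i - ∂f_i/∂x_j) dx_i ∧ dx_j:
  coeff of dx ∧ dy: 2*y
  coeff of dx ∧ dz: 0
  coeff of dy ∧ dz: 0
Step 2: Apply d again to each 2-form coefficient. The only possible 3-form in R^3 is dx ∧ dy ∧ dz, with coefficient
  ∂(coeff of dy∧dz)/∂x - ∂(coeff of dx∧dz)/∂y + ∂(coeff of dx∧dy)/∂z
  = ∂/∂x (0) - ∂/∂y (0) + ∂/∂z (2*y).
Each of these terms simplifies to sums of mixed partials that cancel in pairs. The result is 0 (by equality of mixed partials for smooth functions — Schwarz / Clairaut).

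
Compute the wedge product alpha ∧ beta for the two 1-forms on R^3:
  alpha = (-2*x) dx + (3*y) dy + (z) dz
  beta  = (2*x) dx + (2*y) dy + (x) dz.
alpha ∧ beta = (-10*x*y) dx ∧ dy + (-2*x*(x + z)) dx ∧ dz + (y*(3*x - 2*z)) dy ∧ dz

Distribute the wedge, using dx_i ∧ dx_j = -dx_j ∧ dx_i and dx_i ∧ dx_i = 0. For each pair (i, j) with i < j, the coefficient of dx_i ∧ dx_j in alpha ∧ beta is (alpha_i * beta_j - alpha_j * beta_i). Collecting: alpha ∧ beta = (-10*x*y) dx ∧ dy + (-2*x*(x + z)) dx ∧ dz + (y*(3*x - 2*z)) dy ∧ dz.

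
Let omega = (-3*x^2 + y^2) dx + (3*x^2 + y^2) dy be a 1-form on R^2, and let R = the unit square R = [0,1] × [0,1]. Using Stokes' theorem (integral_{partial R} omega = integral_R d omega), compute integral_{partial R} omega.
integral_(partial R) omega = 2

Stokes: integral_partial_R omega = integral_R d omega with d omega = (∂Q/∂x - ∂P/∂y) dx ∧ dy.
  ∂Q/∂x = 6*x
  ∂P/∂y = 2*y
  integrand = ∂Q/∂x - ∂P/∂y = 6*x - 2*y.
Integrating over R: integral_0^1 integral_0^1 (6*x - 2*y) dx dy = 2.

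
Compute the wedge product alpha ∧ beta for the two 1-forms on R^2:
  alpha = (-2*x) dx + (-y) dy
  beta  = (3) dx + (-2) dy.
alpha ∧ beta = (4*x + 3*y) dx ∧ dy

Distribute the wedge, using dx_i ∧ dx_j = -dx_j ∧ dx_i and dx_i ∧ dx_i = 0. For each pair (i, j) with i < j, the coefficient of dx_i ∧ dx_j in alpha ∧ beta is (alpha_i * beta_j - alpha_j * beta_i). Collecting: alpha ∧ beta = (4*x + 3*y) dx ∧ dy.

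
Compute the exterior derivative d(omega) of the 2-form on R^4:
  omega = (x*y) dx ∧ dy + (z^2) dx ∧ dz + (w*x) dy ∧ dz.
d(omega) = (w) dx ∧ dy ∧ dz + (x) dy ∧ dz ∧ dw

For a 2-form omega = sum_{i<j} g_{ij} dx_i ∧ dx_j, the exterior derivative is
  d(omega) = sum_{i<j} d(g_{ij}) ∧ dx_i ∧ dx_j = sum_{i<j, k} (∂g_{ij}/∂x_k) dx_k ∧ dx_i ∧ dx_j.
Expand each term, using dx_k ∧ dx_i ∧ dx_j = sgn(permutation) dx_{(a)} ∧ dx_{(b)} ∧ dx_{(c)} with (a < b < c) sorted:
  d(w*x) includes (∂/∂x)(w*x) dx = (w) dx, which multiplied by dy ∧ dz gives (w) dx ∧ dy ∧ dz
  d(w*x) includes (∂/∂w)(w*x) dw = (x) dw, which multiplied by dy ∧ dz gives (x) dy ∧ dz ∧ dw
Collecting like 3-forms: d(omega) = (w) dx ∧ dy ∧ dz + (x) dy ∧ dz ∧ dw.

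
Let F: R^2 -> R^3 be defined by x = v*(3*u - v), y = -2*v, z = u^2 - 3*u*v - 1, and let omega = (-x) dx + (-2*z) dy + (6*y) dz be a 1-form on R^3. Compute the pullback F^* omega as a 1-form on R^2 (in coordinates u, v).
F^* omega = (3*v*(-3*u*v - 8*u + v^2 + 12*v)) du + (-9*u^2*v + 4*u^2 + 9*u*v^2 + 24*u*v - 2*v^3 - 4) dv

Using F^*(f dg) = (f ∘ F) d(g ∘ F), substitute each coordinate x_i by F_i(u, v) in f_i, and replace dx_i by d F_i = (∂F_i/∂u) du + (∂F_i/∂v) dv.
  For the x component: f_1(F) = v*(-3*u + v); d F_1 = (3*v) du + (3*u - 2*v) dv
  For the y component: f_2(F) = -2*u^2 + 6*u*v + 2; d F_2 = (0) du + (-2) dv
  For the z component: f_3(F) = -12*v; d F_3 = (2*u - 3*v) du + (-3*u) dv
Combining and collecting du, dv coefficients:
  coeff of du: 3*v*(-3*u*v - 8*u + v^2 + 12*v)
  coeff of dv: -9*u^2*v + 4*u^2 + 9*u*v^2 + 24*u*v - 2*v^3 - 4
F^* omega = (3*v*(-3*u*v - 8*u + v^2 + 12*v)) du + (-9*u^2*v + 4*u^2 + 9*u*v^2 + 24*u*v - 2*v^3 - 4) dv.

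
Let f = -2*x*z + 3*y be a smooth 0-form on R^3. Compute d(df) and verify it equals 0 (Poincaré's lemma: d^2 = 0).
d(df) = 0

Step 1: df = sum_i (∂f/∂x_i) dx_i = (-2*z) dx + (3) dy + (-2*x) dz.
Step 2: Apply d again. Using the 1-form formula, the coefficient of dx ∧ dy in d(df) is ∂^2 f/∂x ∂y - ∂^2 f/∂y ∂x = (0) - (0) = 0 (equality of mixed partials for smooth f).
Similarly for dx ∧ dz and dy ∧ dz — all coefficients vanish. So d(df) = 0.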